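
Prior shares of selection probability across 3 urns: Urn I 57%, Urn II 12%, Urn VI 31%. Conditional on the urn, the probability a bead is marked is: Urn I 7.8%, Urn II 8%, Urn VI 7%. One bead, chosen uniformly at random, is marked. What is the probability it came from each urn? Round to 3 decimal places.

Urn I 0.587, Urn II 0.127, Urn VI 0.286

Unnormalized posteriors (prior × likelihood):
  Urn I: 0.57 × 0.078 = 0.04446
  Urn II: 0.12 × 0.08 = 0.0096
  Urn VI: 0.31 × 0.07 = 0.0217
Normalizing constant = 0.07576.
P(Urn I | marked) = 0.04446/0.07576 ≈ 0.587
P(Urn II | marked) = 0.0096/0.07576 ≈ 0.127
P(Urn VI | marked) = 0.0217/0.07576 ≈ 0.286
(Check: 0.587+0.127+0.286 = 1.000.)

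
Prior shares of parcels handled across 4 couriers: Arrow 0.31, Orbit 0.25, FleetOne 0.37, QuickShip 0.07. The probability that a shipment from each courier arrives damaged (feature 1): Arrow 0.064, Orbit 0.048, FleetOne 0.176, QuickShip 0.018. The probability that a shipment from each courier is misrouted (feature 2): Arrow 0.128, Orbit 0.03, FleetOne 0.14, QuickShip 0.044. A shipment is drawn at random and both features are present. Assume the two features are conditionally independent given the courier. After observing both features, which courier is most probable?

Prior × likelihood for each hypothesis:
  Arrow: 0.31 × 0.064 × 0.128 = 0.00253952
  Orbit: 0.25 × 0.048 × 0.03 = 0.00036
  FleetOne: 0.37 × 0.176 × 0.14 = 0.0091168
  QuickShip: 0.07 × 0.018 × 0.044 = 0.00005544
Total = 0.01207176.
Largest term belongs to FleetOne, so FleetOne is most probable.

FleetOne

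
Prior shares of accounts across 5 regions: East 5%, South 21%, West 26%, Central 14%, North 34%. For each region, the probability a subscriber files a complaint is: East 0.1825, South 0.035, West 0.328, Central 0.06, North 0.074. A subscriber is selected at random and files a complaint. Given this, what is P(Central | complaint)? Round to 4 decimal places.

0.0621

Prior × likelihood for each hypothesis:
  East: 0.05 × 0.1825 = 0.009125
  South: 0.21 × 0.035 = 0.00735
  West: 0.26 × 0.328 = 0.08528
  Central: 0.14 × 0.06 = 0.0084
  North: 0.34 × 0.074 = 0.02516
Sum = 0.135315.
P(Central | evidence) = 0.0084 / 0.135315 ≈ 0.0621.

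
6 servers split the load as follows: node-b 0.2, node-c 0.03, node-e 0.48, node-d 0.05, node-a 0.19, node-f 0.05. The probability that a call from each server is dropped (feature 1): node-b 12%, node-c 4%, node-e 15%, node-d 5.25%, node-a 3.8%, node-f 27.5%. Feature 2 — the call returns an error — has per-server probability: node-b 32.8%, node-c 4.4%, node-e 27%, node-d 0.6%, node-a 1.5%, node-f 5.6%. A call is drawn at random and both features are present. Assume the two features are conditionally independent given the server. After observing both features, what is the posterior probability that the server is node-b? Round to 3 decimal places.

0.279

Prior × likelihood for each hypothesis:
  node-b: 0.2 × 0.12 × 0.328 = 0.007872
  node-c: 0.03 × 0.04 × 0.044 = 0.0000528
  node-e: 0.48 × 0.15 × 0.27 = 0.01944
  node-d: 0.05 × 0.0525 × 0.006 = 0.00001575
  node-a: 0.19 × 0.038 × 0.015 = 0.0001083
  node-f: 0.05 × 0.275 × 0.056 = 0.00077
Total = 0.02825885.
P(node-b | evidence) = 0.007872 / 0.02825885 ≈ 0.279.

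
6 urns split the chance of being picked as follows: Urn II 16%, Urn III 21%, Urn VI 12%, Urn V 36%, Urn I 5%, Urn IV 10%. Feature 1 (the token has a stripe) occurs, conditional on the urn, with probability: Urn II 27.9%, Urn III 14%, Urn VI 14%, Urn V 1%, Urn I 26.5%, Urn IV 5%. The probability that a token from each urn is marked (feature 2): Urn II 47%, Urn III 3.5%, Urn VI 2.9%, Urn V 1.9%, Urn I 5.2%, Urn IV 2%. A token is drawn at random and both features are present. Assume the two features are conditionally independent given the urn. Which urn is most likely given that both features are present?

Prior × likelihood for each hypothesis:
  Urn II: 0.16 × 0.279 × 0.47 = 0.0209808
  Urn III: 0.21 × 0.14 × 0.035 = 0.001029
  Urn VI: 0.12 × 0.14 × 0.029 = 0.0004872
  Urn V: 0.36 × 0.01 × 0.019 = 0.0000684
  Urn I: 0.05 × 0.265 × 0.052 = 0.000689
  Urn IV: 0.1 × 0.05 × 0.02 = 0.0001
Normalizing constant = 0.0233544.
Largest term belongs to Urn II, so Urn II is most probable.

Urn II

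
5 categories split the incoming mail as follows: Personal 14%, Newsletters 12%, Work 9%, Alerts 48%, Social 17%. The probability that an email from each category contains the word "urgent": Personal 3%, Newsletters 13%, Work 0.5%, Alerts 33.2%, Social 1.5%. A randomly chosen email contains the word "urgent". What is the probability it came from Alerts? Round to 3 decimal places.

0.875

By Bayes' rule, posterior ∝ prior × likelihood:
  Personal: 0.14 × 0.03 = 0.0042
  Newsletters: 0.12 × 0.13 = 0.0156
  Work: 0.09 × 0.005 = 0.00045
  Alerts: 0.48 × 0.332 = 0.15936
  Social: 0.17 × 0.015 = 0.00255
Sum = 0.18216.
P(Alerts | evidence) = 0.15936 / 0.18216 ≈ 0.875.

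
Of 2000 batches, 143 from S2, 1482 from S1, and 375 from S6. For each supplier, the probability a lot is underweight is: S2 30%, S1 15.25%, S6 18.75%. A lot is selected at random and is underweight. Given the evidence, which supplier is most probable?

By Bayes' rule, posterior ∝ prior × likelihood:
  S2: 0.0715 × 0.3 = 0.02145
  S1: 0.741 × 0.1525 = 0.1130025
  S6: 0.1875 × 0.1875 = 0.03515625
Sum = 0.16960875.
Largest term belongs to S1, so S1 is most probable.

S1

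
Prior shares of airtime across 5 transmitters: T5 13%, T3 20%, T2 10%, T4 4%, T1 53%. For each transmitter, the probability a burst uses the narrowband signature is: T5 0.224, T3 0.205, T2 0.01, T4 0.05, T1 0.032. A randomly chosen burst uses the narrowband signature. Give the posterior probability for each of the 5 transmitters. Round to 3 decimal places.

T5 0.323, T3 0.455, T2 0.011, T4 0.022, T1 0.188

By Bayes' rule, posterior ∝ prior × likelihood:
  T5: 0.13 × 0.224 = 0.02912
  T3: 0.2 × 0.205 = 0.041
  T2: 0.1 × 0.01 = 0.001
  T4: 0.04 × 0.05 = 0.002
  T1: 0.53 × 0.032 = 0.01696
Normalizing constant = 0.09008.
P(T5 | narrowband) = 0.02912/0.09008 ≈ 0.323
P(T3 | narrowband) = 0.041/0.09008 ≈ 0.455
P(T2 | narrowband) = 0.001/0.09008 ≈ 0.011
P(T4 | narrowband) = 0.002/0.09008 ≈ 0.022
P(T1 | narrowband) = 0.01696/0.09008 ≈ 0.188
(Check: 0.323+0.455+0.011+0.022+0.188 = 0.999.)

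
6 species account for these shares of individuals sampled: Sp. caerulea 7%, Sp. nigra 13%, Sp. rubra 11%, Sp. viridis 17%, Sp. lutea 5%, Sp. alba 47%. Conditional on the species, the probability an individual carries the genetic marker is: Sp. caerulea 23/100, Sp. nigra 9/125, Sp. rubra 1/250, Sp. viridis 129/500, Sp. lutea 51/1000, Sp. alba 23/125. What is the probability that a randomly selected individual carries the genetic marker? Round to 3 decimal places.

Compute prior × likelihood for every hypothesis:
  Sp. caerulea: 0.07 × 0.23 = 0.0161
  Sp. nigra: 0.13 × 0.072 = 0.00936
  Sp. rubra: 0.11 × 0.004 = 0.00044
  Sp. viridis: 0.17 × 0.258 = 0.04386
  Sp. lutea: 0.05 × 0.051 = 0.00255
  Sp. alba: 0.47 × 0.184 = 0.08648
P(marker) = 0.0161 + 0.00936 + 0.00044 + 0.04386 + 0.00255 + 0.08648 = 0.15879 → 0.159.

0.159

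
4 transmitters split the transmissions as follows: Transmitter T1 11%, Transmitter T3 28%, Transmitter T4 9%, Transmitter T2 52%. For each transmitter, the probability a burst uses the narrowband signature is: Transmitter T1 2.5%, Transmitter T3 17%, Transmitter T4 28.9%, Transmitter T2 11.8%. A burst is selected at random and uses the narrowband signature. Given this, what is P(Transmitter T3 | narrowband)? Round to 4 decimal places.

By Bayes' rule, posterior ∝ prior × likelihood:
  Transmitter T1: 0.11 × 0.025 = 0.00275
  Transmitter T3: 0.28 × 0.17 = 0.0476
  Transmitter T4: 0.09 × 0.289 = 0.02601
  Transmitter T2: 0.52 × 0.118 = 0.06136
Total = 0.13772.
P(Transmitter T3 | evidence) = 0.0476 / 0.13772 ≈ 0.3456.

0.3456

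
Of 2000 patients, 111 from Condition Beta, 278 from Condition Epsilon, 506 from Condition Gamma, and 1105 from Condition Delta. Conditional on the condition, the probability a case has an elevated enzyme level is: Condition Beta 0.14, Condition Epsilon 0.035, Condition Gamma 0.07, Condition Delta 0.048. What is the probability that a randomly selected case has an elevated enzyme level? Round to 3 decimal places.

0.057

By Bayes' rule, posterior ∝ prior × likelihood:
  Condition Beta: 0.0555 × 0.14 = 0.00777
  Condition Epsilon: 0.139 × 0.035 = 0.004865
  Condition Gamma: 0.253 × 0.07 = 0.01771
  Condition Delta: 0.5525 × 0.048 = 0.02652
P(elevated) = 0.00777 + 0.004865 + 0.01771 + 0.02652 = 0.056865 → 0.057.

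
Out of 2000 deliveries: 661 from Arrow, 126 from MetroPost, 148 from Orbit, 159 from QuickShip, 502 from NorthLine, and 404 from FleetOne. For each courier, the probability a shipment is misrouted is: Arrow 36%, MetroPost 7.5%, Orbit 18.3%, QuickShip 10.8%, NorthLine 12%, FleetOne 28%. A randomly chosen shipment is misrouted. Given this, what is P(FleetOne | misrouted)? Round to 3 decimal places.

Prior × likelihood for each hypothesis:
  Arrow: 0.3305 × 0.36 = 0.11898
  MetroPost: 0.063 × 0.075 = 0.004725
  Orbit: 0.074 × 0.183 = 0.013542
  QuickShip: 0.0795 × 0.108 = 0.008586
  NorthLine: 0.251 × 0.12 = 0.03012
  FleetOne: 0.202 × 0.28 = 0.05656
Sum = 0.232513.
P(FleetOne | evidence) = 0.05656 / 0.232513 ≈ 0.243.

0.243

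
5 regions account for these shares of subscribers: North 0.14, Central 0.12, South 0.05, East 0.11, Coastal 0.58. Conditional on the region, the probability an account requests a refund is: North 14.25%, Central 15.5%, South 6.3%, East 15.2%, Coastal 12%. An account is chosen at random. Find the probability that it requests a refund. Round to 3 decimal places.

By Bayes' rule, posterior ∝ prior × likelihood:
  North: 0.14 × 0.1425 = 0.01995
  Central: 0.12 × 0.155 = 0.0186
  South: 0.05 × 0.063 = 0.00315
  East: 0.11 × 0.152 = 0.01672
  Coastal: 0.58 × 0.12 = 0.0696
P(refund) = 0.01995 + 0.0186 + 0.00315 + 0.01672 + 0.0696 = 0.12802 → 0.128.

0.128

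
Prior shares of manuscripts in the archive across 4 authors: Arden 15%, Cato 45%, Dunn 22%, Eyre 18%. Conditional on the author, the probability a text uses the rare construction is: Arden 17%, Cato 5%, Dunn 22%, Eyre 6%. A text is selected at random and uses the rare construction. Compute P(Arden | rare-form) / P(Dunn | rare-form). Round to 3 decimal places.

0.527

Compute prior × likelihood for every hypothesis:
  Arden: 0.15 × 0.17 = 0.0255
  Cato: 0.45 × 0.05 = 0.0225
  Dunn: 0.22 × 0.22 = 0.0484
  Eyre: 0.18 × 0.06 = 0.0108
Sum = 0.1072.
The ratio is 0.0255 / 0.0484 (the normalizer cancels) = 0.527.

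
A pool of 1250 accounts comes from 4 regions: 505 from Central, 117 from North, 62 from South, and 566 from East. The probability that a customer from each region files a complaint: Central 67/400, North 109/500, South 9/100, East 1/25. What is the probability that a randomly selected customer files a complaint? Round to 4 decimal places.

Compute prior × likelihood for every hypothesis:
  Central: 0.404 × 0.1675 = 0.06767
  North: 0.0936 × 0.218 = 0.0204048
  South: 0.0496 × 0.09 = 0.004464
  East: 0.4528 × 0.04 = 0.018112
P(complaint) = 0.06767 + 0.0204048 + 0.004464 + 0.018112 = 0.1106508 → 0.1107.

0.1107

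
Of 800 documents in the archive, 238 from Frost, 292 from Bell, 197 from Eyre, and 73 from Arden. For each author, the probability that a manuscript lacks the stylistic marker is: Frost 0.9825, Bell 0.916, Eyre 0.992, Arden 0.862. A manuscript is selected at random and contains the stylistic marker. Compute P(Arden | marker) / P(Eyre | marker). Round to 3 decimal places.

6.392

Taking complements, P(marker | each) = Frost 0.0175, Bell 0.084, Eyre 0.008, Arden 0.138.
Compute prior × likelihood for every hypothesis:
  Frost: 0.2975 × 0.0175 = 0.00520625
  Bell: 0.365 × 0.084 = 0.03066
  Eyre: 0.24625 × 0.008 = 0.00197
  Arden: 0.09125 × 0.138 = 0.0125925
Sum = 0.05042875.
The ratio is 0.0125925 / 0.00197 (the normalizer cancels) = 6.392.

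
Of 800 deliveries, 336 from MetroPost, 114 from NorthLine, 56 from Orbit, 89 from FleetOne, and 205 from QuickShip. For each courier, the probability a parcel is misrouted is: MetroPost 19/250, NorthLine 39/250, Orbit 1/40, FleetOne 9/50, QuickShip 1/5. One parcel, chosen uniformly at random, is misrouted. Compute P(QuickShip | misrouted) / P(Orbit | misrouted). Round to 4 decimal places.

By Bayes' rule, posterior ∝ prior × likelihood:
  MetroPost: 0.42 × 0.076 = 0.03192
  NorthLine: 0.1425 × 0.156 = 0.02223
  Orbit: 0.07 × 0.025 = 0.00175
  FleetOne: 0.11125 × 0.18 = 0.020025
  QuickShip: 0.25625 × 0.2 = 0.05125
Sum = 0.127175.
The ratio is 0.05125 / 0.00175 (the normalizer cancels) = 29.2857.

29.2857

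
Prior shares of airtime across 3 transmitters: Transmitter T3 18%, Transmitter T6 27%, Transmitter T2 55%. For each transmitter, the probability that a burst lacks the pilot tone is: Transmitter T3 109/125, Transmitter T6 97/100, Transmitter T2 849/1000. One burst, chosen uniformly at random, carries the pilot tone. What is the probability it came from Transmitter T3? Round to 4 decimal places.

0.2018

Taking complements, P(pilot | each) = Transmitter T3 0.128, Transmitter T6 0.03, Transmitter T2 0.151.
Compute prior × likelihood for every hypothesis:
  Transmitter T3: 0.18 × 0.128 = 0.02304
  Transmitter T6: 0.27 × 0.03 = 0.0081
  Transmitter T2: 0.55 × 0.151 = 0.08305
Sum = 0.11419.
P(Transmitter T3 | evidence) = 0.02304 / 0.11419 ≈ 0.2018.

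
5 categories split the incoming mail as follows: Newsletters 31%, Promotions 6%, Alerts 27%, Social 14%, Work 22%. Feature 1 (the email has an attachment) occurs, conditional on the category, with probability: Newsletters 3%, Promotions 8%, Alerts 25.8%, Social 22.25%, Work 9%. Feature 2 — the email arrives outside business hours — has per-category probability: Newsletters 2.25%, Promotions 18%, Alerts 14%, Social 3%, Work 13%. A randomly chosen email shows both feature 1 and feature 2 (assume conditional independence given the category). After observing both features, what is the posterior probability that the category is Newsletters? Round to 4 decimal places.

0.0146

Prior × likelihood for each hypothesis:
  Newsletters: 0.31 × 0.03 × 0.0225 = 0.00020925
  Promotions: 0.06 × 0.08 × 0.18 = 0.000864
  Alerts: 0.27 × 0.258 × 0.14 = 0.0097524
  Social: 0.14 × 0.2225 × 0.03 = 0.0009345
  Work: 0.22 × 0.09 × 0.13 = 0.002574
Normalizing constant = 0.01433415.
P(Newsletters | evidence) = 0.00020925 / 0.01433415 ≈ 0.0146.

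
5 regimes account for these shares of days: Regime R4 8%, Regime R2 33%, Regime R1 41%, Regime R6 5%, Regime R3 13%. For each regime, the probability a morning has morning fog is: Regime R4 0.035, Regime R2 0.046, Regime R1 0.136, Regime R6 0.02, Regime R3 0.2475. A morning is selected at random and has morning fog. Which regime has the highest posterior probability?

Prior × likelihood for each hypothesis:
  Regime R4: 0.08 × 0.035 = 0.0028
  Regime R2: 0.33 × 0.046 = 0.01518
  Regime R1: 0.41 × 0.136 = 0.05576
  Regime R6: 0.05 × 0.02 = 0.001
  Regime R3: 0.13 × 0.2475 = 0.032175
Normalizing constant = 0.106915.
Largest term belongs to Regime R1, so Regime R1 is most probable.

Regime R1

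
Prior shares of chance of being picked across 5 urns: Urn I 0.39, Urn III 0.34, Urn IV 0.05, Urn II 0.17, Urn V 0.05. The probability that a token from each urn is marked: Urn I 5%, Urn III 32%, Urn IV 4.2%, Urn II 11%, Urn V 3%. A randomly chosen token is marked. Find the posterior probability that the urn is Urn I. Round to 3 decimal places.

0.129

Unnormalized posteriors (prior × likelihood):
  Urn I: 0.39 × 0.05 = 0.0195
  Urn III: 0.34 × 0.32 = 0.1088
  Urn IV: 0.05 × 0.042 = 0.0021
  Urn II: 0.17 × 0.11 = 0.0187
  Urn V: 0.05 × 0.03 = 0.0015
Normalizing constant = 0.1506.
P(Urn I | evidence) = 0.0195 / 0.1506 ≈ 0.129.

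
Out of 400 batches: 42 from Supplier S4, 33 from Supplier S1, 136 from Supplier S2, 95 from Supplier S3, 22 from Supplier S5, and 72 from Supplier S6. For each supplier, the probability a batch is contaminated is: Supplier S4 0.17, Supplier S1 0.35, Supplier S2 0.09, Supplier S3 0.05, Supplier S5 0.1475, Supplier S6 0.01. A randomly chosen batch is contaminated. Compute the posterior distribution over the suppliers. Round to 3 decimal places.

By Bayes' rule, posterior ∝ prior × likelihood:
  Supplier S4: 0.105 × 0.17 = 0.01785
  Supplier S1: 0.0825 × 0.35 = 0.028875
  Supplier S2: 0.34 × 0.09 = 0.0306
  Supplier S3: 0.2375 × 0.05 = 0.011875
  Supplier S5: 0.055 × 0.1475 = 0.0081125
  Supplier S6: 0.18 × 0.01 = 0.0018
Sum = 0.0991125.
P(Supplier S4 | contaminated) = 0.01785/0.0991125 ≈ 0.180
P(Supplier S1 | contaminated) = 0.028875/0.0991125 ≈ 0.291
P(Supplier S2 | contaminated) = 0.0306/0.0991125 ≈ 0.309
P(Supplier S3 | contaminated) = 0.011875/0.0991125 ≈ 0.120
P(Supplier S5 | contaminated) = 0.0081125/0.0991125 ≈ 0.082
P(Supplier S6 | contaminated) = 0.0018/0.0991125 ≈ 0.018

Supplier S4 0.180, Supplier S1 0.291, Supplier S2 0.309, Supplier S3 0.120, Supplier S5 0.082, Supplier S6 0.018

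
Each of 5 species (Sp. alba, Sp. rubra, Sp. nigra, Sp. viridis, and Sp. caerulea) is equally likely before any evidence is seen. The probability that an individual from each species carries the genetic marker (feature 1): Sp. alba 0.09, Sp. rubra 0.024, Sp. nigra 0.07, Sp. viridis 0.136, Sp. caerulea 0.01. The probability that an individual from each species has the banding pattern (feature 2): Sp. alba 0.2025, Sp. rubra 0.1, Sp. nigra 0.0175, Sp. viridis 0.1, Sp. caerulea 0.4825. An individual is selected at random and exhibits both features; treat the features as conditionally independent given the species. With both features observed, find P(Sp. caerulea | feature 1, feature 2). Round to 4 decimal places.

0.1198

With a uniform prior (1/5 each), posterior ∝ likelihood:
  Sp. alba: 0.09 × 0.2025 = 0.018225
  Sp. rubra: 0.024 × 0.1 = 0.0024
  Sp. nigra: 0.07 × 0.0175 = 0.001225
  Sp. viridis: 0.136 × 0.1 = 0.0136
  Sp. caerulea: 0.01 × 0.4825 = 0.004825
Sum = 0.040275.
P(Sp. caerulea | evidence) = 0.004825 / 0.040275 ≈ 0.1198.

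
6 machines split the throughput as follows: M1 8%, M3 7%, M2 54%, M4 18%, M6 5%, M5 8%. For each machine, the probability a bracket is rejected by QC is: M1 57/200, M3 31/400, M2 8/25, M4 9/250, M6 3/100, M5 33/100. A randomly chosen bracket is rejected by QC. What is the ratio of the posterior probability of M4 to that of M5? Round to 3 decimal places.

Unnormalized posteriors (prior × likelihood):
  M1: 0.08 × 0.285 = 0.0228
  M3: 0.07 × 0.0775 = 0.005425
  M2: 0.54 × 0.32 = 0.1728
  M4: 0.18 × 0.036 = 0.00648
  M6: 0.05 × 0.03 = 0.0015
  M5: 0.08 × 0.33 = 0.0264
Total = 0.235405.
The ratio is 0.00648 / 0.0264 (the normalizer cancels) = 0.245.

0.245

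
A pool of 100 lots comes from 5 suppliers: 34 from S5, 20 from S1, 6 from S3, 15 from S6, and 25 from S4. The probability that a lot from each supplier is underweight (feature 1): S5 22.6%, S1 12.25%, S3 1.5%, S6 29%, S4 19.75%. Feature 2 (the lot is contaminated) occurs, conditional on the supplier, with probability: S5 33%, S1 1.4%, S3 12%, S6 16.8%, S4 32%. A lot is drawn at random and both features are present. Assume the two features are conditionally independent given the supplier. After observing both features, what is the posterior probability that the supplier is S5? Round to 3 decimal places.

Prior × likelihood for each hypothesis:
  S5: 0.34 × 0.226 × 0.33 = 0.0253572
  S1: 0.2 × 0.1225 × 0.014 = 0.000343
  S3: 0.06 × 0.015 × 0.12 = 0.000108
  S6: 0.15 × 0.29 × 0.168 = 0.007308
  S4: 0.25 × 0.1975 × 0.32 = 0.0158
Normalizing constant = 0.0489162.
P(S5 | evidence) = 0.0253572 / 0.0489162 ≈ 0.518.

0.518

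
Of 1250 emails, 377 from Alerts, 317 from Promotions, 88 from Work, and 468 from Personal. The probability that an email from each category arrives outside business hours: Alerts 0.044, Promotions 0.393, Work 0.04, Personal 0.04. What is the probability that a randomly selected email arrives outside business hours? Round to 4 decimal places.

0.1307

Compute prior × likelihood for every hypothesis:
  Alerts: 0.3016 × 0.044 = 0.0132704
  Promotions: 0.2536 × 0.393 = 0.0996648
  Work: 0.0704 × 0.04 = 0.002816
  Personal: 0.3744 × 0.04 = 0.014976
P(off-hours) = 0.0132704 + 0.0996648 + 0.002816 + 0.014976 = 0.1307272 → 0.1307.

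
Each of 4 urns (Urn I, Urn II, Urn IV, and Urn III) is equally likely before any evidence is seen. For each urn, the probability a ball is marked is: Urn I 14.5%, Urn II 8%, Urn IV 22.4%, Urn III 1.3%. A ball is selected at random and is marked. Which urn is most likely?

With a uniform prior (1/4 each), posterior ∝ likelihood:
  Urn I: 0.145
  Urn II: 0.08
  Urn IV: 0.224
  Urn III: 0.013
Normalizing constant = 0.462.
Largest term belongs to Urn IV, so Urn IV is most probable.

Urn IV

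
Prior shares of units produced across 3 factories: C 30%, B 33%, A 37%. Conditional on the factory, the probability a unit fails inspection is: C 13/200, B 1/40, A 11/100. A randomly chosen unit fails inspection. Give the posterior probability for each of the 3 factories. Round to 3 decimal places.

Compute prior × likelihood for every hypothesis:
  C: 0.3 × 0.065 = 0.0195
  B: 0.33 × 0.025 = 0.00825
  A: 0.37 × 0.11 = 0.0407
Total = 0.06845.
P(C | nonconforming) = 0.0195/0.06845 ≈ 0.285
P(B | nonconforming) = 0.00825/0.06845 ≈ 0.121
P(A | nonconforming) = 0.0407/0.06845 ≈ 0.595

C 0.285, B 0.121, A 0.595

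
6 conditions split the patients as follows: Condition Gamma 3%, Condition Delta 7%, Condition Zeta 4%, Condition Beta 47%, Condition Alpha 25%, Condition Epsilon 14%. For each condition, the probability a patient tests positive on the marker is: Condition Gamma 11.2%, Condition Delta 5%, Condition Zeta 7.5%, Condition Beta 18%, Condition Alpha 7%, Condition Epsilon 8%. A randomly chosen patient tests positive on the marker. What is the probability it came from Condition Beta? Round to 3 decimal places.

Prior × likelihood for each hypothesis:
  Condition Gamma: 0.03 × 0.112 = 0.00336
  Condition Delta: 0.07 × 0.05 = 0.0035
  Condition Zeta: 0.04 × 0.075 = 0.003
  Condition Beta: 0.47 × 0.18 = 0.0846
  Condition Alpha: 0.25 × 0.07 = 0.0175
  Condition Epsilon: 0.14 × 0.08 = 0.0112
Total = 0.12316.
P(Condition Beta | evidence) = 0.0846 / 0.12316 ≈ 0.687.

0.687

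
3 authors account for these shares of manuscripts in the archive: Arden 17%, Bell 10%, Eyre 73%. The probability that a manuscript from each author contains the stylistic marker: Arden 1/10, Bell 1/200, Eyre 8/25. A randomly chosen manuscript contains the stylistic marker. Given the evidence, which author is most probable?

Eyre

Prior × likelihood for each hypothesis:
  Arden: 0.17 × 0.1 = 0.017
  Bell: 0.1 × 0.005 = 0.0005
  Eyre: 0.73 × 0.32 = 0.2336
Normalizing constant = 0.2511.
Largest term belongs to Eyre, so Eyre is most probable.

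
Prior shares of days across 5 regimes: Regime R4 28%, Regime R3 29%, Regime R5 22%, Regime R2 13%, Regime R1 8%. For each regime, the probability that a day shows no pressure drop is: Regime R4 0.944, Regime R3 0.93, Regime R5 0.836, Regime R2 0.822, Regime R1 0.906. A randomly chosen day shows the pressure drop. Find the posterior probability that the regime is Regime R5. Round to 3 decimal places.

Taking complements, P(drop | each) = Regime R4 0.056, Regime R3 0.07, Regime R5 0.164, Regime R2 0.178, Regime R1 0.094.
Compute prior × likelihood for every hypothesis:
  Regime R4: 0.28 × 0.056 = 0.01568
  Regime R3: 0.29 × 0.07 = 0.0203
  Regime R5: 0.22 × 0.164 = 0.03608
  Regime R2: 0.13 × 0.178 = 0.02314
  Regime R1: 0.08 × 0.094 = 0.00752
Total = 0.10272.
P(Regime R5 | evidence) = 0.03608 / 0.10272 ≈ 0.351.

0.351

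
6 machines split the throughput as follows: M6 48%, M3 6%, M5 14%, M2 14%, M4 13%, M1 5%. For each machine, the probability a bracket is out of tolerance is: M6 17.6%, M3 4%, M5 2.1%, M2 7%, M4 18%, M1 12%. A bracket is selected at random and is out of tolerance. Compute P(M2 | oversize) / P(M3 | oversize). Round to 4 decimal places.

Unnormalized posteriors (prior × likelihood):
  M6: 0.48 × 0.176 = 0.08448
  M3: 0.06 × 0.04 = 0.0024
  M5: 0.14 × 0.021 = 0.00294
  M2: 0.14 × 0.07 = 0.0098
  M4: 0.13 × 0.18 = 0.0234
  M1: 0.05 × 0.12 = 0.006
Normalizing constant = 0.12902.
The ratio is 0.0098 / 0.0024 (the normalizer cancels) = 4.0833.

4.0833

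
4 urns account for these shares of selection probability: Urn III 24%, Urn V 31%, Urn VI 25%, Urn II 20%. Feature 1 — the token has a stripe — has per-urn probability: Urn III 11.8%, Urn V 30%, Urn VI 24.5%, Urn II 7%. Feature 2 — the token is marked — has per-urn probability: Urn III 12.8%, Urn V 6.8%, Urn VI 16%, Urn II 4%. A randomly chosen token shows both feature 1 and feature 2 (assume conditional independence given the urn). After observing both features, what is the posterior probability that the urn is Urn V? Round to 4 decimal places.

0.3114

By Bayes' rule, posterior ∝ prior × likelihood:
  Urn III: 0.24 × 0.118 × 0.128 = 0.00362496
  Urn V: 0.31 × 0.3 × 0.068 = 0.006324
  Urn VI: 0.25 × 0.245 × 0.16 = 0.0098
  Urn II: 0.2 × 0.07 × 0.04 = 0.00056
Total = 0.02030896.
P(Urn V | evidence) = 0.006324 / 0.02030896 ≈ 0.3114.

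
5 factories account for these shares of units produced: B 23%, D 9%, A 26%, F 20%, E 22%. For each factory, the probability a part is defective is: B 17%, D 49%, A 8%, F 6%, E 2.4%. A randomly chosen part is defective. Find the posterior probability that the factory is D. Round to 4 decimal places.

0.3636

Prior × likelihood for each hypothesis:
  B: 0.23 × 0.17 = 0.0391
  D: 0.09 × 0.49 = 0.0441
  A: 0.26 × 0.08 = 0.0208
  F: 0.2 × 0.06 = 0.012
  E: 0.22 × 0.024 = 0.00528
Normalizing constant = 0.12128.
P(D | evidence) = 0.0441 / 0.12128 ≈ 0.3636.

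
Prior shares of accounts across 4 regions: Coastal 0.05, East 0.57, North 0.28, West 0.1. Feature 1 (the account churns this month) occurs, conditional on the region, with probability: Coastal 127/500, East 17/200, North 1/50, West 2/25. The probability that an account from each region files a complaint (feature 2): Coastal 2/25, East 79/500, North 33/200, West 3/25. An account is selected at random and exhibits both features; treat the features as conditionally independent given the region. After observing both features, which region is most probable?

Unnormalized posteriors (prior × likelihood):
  Coastal: 0.05 × 0.254 × 0.08 = 0.001016
  East: 0.57 × 0.085 × 0.158 = 0.0076551
  North: 0.28 × 0.02 × 0.165 = 0.000924
  West: 0.1 × 0.08 × 0.12 = 0.00096
Sum = 0.0105551.
Largest term belongs to East, so East is most probable.

East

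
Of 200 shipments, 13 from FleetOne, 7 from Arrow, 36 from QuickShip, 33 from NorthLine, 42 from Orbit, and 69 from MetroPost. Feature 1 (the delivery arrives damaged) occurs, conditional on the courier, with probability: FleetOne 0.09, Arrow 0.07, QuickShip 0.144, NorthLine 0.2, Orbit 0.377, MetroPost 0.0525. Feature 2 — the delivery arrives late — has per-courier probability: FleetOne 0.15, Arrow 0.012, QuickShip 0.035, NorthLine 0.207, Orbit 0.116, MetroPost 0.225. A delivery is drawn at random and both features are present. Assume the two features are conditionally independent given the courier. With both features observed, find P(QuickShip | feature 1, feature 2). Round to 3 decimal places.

Prior × likelihood for each hypothesis:
  FleetOne: 0.065 × 0.09 × 0.15 = 0.0008775
  Arrow: 0.035 × 0.07 × 0.012 = 0.0000294
  QuickShip: 0.18 × 0.144 × 0.035 = 0.0009072
  NorthLine: 0.165 × 0.2 × 0.207 = 0.006831
  Orbit: 0.21 × 0.377 × 0.116 = 0.00918372
  MetroPost: 0.345 × 0.0525 × 0.225 = 0.0040753125
Sum = 0.0219041325.
P(QuickShip | evidence) = 0.0009072 / 0.0219041325 ≈ 0.041.

0.041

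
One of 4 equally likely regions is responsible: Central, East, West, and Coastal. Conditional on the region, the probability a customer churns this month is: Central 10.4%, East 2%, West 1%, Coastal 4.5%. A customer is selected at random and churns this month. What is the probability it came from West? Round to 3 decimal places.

0.056

With a uniform prior (1/4 each), posterior ∝ likelihood:
  Central: 0.104
  East: 0.02
  West: 0.01
  Coastal: 0.045
Total = 0.179.
P(West | evidence) = 0.01 / 0.179 ≈ 0.056.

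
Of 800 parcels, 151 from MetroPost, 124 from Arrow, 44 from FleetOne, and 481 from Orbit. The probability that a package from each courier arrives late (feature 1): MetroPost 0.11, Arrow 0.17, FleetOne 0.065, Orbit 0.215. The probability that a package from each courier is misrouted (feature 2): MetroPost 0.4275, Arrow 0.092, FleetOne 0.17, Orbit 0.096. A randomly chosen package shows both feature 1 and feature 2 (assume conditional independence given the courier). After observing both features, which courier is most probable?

Orbit

Compute prior × likelihood for every hypothesis:
  MetroPost: 0.18875 × 0.11 × 0.4275 = 0.00887596875
  Arrow: 0.155 × 0.17 × 0.092 = 0.0024242
  FleetOne: 0.055 × 0.065 × 0.17 = 0.00060775
  Orbit: 0.60125 × 0.215 × 0.096 = 0.0124098
Sum = 0.02431771875.
Largest term belongs to Orbit, so Orbit is most probable.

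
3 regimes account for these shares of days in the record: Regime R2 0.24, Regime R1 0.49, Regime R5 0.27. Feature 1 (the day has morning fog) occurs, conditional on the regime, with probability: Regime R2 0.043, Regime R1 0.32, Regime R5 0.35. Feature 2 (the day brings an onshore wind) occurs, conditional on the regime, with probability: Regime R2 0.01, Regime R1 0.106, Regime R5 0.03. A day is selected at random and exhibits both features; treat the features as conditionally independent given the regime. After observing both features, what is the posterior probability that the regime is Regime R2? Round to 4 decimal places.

0.0053

Compute prior × likelihood for every hypothesis:
  Regime R2: 0.24 × 0.043 × 0.01 = 0.0001032
  Regime R1: 0.49 × 0.32 × 0.106 = 0.0166208
  Regime R5: 0.27 × 0.35 × 0.03 = 0.002835
Total = 0.019559.
P(Regime R2 | evidence) = 0.0001032 / 0.019559 ≈ 0.0053.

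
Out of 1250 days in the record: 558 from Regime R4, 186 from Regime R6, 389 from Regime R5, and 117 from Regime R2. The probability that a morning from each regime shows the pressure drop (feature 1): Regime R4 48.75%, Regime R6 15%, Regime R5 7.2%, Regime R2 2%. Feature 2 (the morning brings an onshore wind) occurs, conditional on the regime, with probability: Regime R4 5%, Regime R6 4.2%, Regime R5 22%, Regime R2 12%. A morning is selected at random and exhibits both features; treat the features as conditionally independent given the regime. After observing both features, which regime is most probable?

Regime R4

Prior × likelihood for each hypothesis:
  Regime R4: 0.4464 × 0.4875 × 0.05 = 0.010881
  Regime R6: 0.1488 × 0.15 × 0.042 = 0.00093744
  Regime R5: 0.3112 × 0.072 × 0.22 = 0.004929408
  Regime R2: 0.0936 × 0.02 × 0.12 = 0.00022464
Total = 0.016972488.
Largest term belongs to Regime R4, so Regime R4 is most probable.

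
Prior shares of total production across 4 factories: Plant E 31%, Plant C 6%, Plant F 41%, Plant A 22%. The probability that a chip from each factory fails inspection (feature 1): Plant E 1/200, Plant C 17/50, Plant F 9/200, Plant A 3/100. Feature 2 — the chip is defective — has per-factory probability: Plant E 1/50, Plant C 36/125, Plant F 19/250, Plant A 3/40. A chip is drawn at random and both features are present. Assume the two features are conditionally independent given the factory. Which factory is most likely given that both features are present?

Plant C

Compute prior × likelihood for every hypothesis:
  Plant E: 0.31 × 0.005 × 0.02 = 0.000031
  Plant C: 0.06 × 0.34 × 0.288 = 0.0058752
  Plant F: 0.41 × 0.045 × 0.076 = 0.0014022
  Plant A: 0.22 × 0.03 × 0.075 = 0.000495
Normalizing constant = 0.0078034.
Largest term belongs to Plant C, so Plant C is most probable.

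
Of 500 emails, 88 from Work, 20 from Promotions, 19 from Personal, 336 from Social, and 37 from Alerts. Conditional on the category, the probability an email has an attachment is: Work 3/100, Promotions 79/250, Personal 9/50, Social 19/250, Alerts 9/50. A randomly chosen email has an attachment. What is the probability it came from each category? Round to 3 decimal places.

Unnormalized posteriors (prior × likelihood):
  Work: 0.176 × 0.03 = 0.00528
  Promotions: 0.04 × 0.316 = 0.01264
  Personal: 0.038 × 0.18 = 0.00684
  Social: 0.672 × 0.076 = 0.051072
  Alerts: 0.074 × 0.18 = 0.01332
Sum = 0.089152.
P(Work | attachment) = 0.00528/0.089152 ≈ 0.059
P(Promotions | attachment) = 0.01264/0.089152 ≈ 0.142
P(Personal | attachment) = 0.00684/0.089152 ≈ 0.077
P(Social | attachment) = 0.051072/0.089152 ≈ 0.573
P(Alerts | attachment) = 0.01332/0.089152 ≈ 0.149
(Check: 0.059+0.142+0.077+0.573+0.149 = 1.000.)

Work 0.059, Promotions 0.142, Personal 0.077, Social 0.573, Alerts 0.149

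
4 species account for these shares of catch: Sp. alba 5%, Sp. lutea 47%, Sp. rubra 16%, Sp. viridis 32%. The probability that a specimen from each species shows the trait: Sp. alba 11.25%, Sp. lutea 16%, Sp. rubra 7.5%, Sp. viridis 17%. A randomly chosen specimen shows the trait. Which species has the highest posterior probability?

Sp. lutea

Compute prior × likelihood for every hypothesis:
  Sp. alba: 0.05 × 0.1125 = 0.005625
  Sp. lutea: 0.47 × 0.16 = 0.0752
  Sp. rubra: 0.16 × 0.075 = 0.012
  Sp. viridis: 0.32 × 0.17 = 0.0544
Sum = 0.147225.
Largest term belongs to Sp. lutea, so Sp. lutea is most probable.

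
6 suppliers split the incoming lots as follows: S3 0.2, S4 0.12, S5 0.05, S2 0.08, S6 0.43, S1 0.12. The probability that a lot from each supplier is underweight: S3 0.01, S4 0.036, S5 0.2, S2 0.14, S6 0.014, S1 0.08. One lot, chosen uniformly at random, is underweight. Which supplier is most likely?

Compute prior × likelihood for every hypothesis:
  S3: 0.2 × 0.01 = 0.002
  S4: 0.12 × 0.036 = 0.00432
  S5: 0.05 × 0.2 = 0.01
  S2: 0.08 × 0.14 = 0.0112
  S6: 0.43 × 0.014 = 0.00602
  S1: 0.12 × 0.08 = 0.0096
Total = 0.04314.
Largest term belongs to S2, so S2 is most probable.

S2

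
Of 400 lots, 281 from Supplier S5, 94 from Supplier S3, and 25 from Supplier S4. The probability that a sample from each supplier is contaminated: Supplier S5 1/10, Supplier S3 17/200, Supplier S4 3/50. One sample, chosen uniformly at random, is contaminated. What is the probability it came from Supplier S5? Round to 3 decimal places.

0.748

Prior × likelihood for each hypothesis:
  Supplier S5: 0.7025 × 0.1 = 0.07025
  Supplier S3: 0.235 × 0.085 = 0.019975
  Supplier S4: 0.0625 × 0.06 = 0.00375
Normalizing constant = 0.093975.
P(Supplier S5 | evidence) = 0.07025 / 0.093975 ≈ 0.748.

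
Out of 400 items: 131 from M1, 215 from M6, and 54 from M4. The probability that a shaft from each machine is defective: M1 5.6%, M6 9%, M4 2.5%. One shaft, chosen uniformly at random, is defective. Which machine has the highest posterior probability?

Prior × likelihood for each hypothesis:
  M1: 0.3275 × 0.056 = 0.01834
  M6: 0.5375 × 0.09 = 0.048375
  M4: 0.135 × 0.025 = 0.003375
Total = 0.07009.
Largest term belongs to M6, so M6 is most probable.

M6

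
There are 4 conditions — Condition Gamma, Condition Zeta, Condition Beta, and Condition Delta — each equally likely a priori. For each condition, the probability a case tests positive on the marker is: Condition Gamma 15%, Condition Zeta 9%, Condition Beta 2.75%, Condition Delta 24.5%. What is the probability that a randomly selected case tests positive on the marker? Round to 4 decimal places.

0.1281

Since the prior is uniform, the posterior is proportional to the likelihood:
  Condition Gamma: 0.15
  Condition Zeta: 0.09
  Condition Beta: 0.0275
  Condition Delta: 0.245
P(marker-positive) = (1/4) × (0.15 + 0.09 + 0.0275 + 0.245) = 0.5125/4 ≈ 0.1281.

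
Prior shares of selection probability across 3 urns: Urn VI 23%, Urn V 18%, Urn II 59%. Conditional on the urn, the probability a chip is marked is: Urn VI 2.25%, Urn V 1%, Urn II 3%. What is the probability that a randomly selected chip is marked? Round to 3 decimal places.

Prior × likelihood for each hypothesis:
  Urn VI: 0.23 × 0.0225 = 0.005175
  Urn V: 0.18 × 0.01 = 0.0018
  Urn II: 0.59 × 0.03 = 0.0177
P(marked) = 0.005175 + 0.0018 + 0.0177 = 0.024675 → 0.025.

0.025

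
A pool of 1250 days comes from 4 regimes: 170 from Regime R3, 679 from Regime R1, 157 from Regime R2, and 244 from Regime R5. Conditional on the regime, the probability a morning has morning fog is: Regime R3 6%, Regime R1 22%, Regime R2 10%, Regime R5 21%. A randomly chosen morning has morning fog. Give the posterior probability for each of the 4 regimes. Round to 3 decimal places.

Unnormalized posteriors (prior × likelihood):
  Regime R3: 0.136 × 0.06 = 0.00816
  Regime R1: 0.5432 × 0.22 = 0.119504
  Regime R2: 0.1256 × 0.1 = 0.01256
  Regime R5: 0.1952 × 0.21 = 0.040992
Normalizing constant = 0.181216.
P(Regime R3 | fog) = 0.00816/0.181216 ≈ 0.045
P(Regime R1 | fog) = 0.119504/0.181216 ≈ 0.659
P(Regime R2 | fog) = 0.01256/0.181216 ≈ 0.069
P(Regime R5 | fog) = 0.040992/0.181216 ≈ 0.226

Regime R3 0.045, Regime R1 0.659, Regime R2 0.069, Regime R5 0.226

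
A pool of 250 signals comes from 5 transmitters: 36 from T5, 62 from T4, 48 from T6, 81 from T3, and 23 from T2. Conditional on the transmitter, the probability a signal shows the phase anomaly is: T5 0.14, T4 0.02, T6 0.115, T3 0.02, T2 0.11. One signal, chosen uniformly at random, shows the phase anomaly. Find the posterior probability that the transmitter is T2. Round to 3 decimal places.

0.159

Prior × likelihood for each hypothesis:
  T5: 0.144 × 0.14 = 0.02016
  T4: 0.248 × 0.02 = 0.00496
  T6: 0.192 × 0.115 = 0.02208
  T3: 0.324 × 0.02 = 0.00648
  T2: 0.092 × 0.11 = 0.01012
Total = 0.0638.
P(T2 | evidence) = 0.01012 / 0.0638 ≈ 0.159.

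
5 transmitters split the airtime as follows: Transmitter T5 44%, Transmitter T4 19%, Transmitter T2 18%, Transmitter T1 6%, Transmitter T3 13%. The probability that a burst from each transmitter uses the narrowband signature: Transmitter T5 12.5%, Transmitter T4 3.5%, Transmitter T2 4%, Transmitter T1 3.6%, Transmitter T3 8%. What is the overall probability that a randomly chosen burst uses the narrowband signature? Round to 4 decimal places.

0.0814

By Bayes' rule, posterior ∝ prior × likelihood:
  Transmitter T5: 0.44 × 0.125 = 0.055
  Transmitter T4: 0.19 × 0.035 = 0.00665
  Transmitter T2: 0.18 × 0.04 = 0.0072
  Transmitter T1: 0.06 × 0.036 = 0.00216
  Transmitter T3: 0.13 × 0.08 = 0.0104
P(narrowband) = 0.055 + 0.00665 + 0.0072 + 0.00216 + 0.0104 = 0.08141 → 0.0814.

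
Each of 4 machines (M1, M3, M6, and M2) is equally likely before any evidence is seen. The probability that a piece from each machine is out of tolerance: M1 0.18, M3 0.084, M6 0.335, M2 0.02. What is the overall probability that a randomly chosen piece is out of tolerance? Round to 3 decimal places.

Since the prior is uniform, the posterior is proportional to the likelihood:
  M1: 0.18
  M3: 0.084
  M6: 0.335
  M2: 0.02
P(oversize) = (1/4) × (0.18 + 0.084 + 0.335 + 0.02) = 0.619/4 ≈ 0.155.

0.155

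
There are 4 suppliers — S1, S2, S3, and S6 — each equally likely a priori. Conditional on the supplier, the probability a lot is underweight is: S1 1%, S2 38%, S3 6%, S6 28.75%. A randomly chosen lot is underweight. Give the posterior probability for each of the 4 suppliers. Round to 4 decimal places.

With a uniform prior (1/4 each), posterior ∝ likelihood:
  S1: 0.01
  S2: 0.38
  S3: 0.06
  S6: 0.2875
Sum = 0.7375.
P(S1 | underweight) = 0.01/0.7375 ≈ 0.0136
P(S2 | underweight) = 0.38/0.7375 ≈ 0.5153
P(S3 | underweight) = 0.06/0.7375 ≈ 0.0814
P(S6 | underweight) = 0.2875/0.7375 ≈ 0.3898

S1 0.0136, S2 0.5153, S3 0.0814, S6 0.3898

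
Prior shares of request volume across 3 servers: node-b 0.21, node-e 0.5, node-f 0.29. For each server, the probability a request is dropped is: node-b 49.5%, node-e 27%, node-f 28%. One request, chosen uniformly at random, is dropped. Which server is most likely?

Prior × likelihood for each hypothesis:
  node-b: 0.21 × 0.495 = 0.10395
  node-e: 0.5 × 0.27 = 0.135
  node-f: 0.29 × 0.28 = 0.0812
Total = 0.32015.
Largest term belongs to node-e, so node-e is most probable.

node-e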